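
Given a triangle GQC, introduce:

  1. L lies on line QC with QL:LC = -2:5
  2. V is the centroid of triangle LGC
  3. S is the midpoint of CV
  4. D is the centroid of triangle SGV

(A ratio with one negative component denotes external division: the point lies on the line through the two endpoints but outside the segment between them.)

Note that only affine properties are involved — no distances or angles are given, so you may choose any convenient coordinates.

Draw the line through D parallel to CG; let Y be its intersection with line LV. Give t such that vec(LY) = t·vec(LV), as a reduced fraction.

t = 5/4

Work in coordinates with G = (0, 0), Q = (1, 0), C = (0, 1).
1. L lies on line QC with QL:LC = -2:5 ⇒ L = (5/3, -2/3)
2. V is the centroid of triangle LGC ⇒ V = (5/9, 1/9)
3. S is the midpoint of CV ⇒ S = (5/18, 5/9)
4. D is the centroid of triangle SGV ⇒ D = (5/18, 2/9)
through D parallel to CG: direction (0, -1); meets LV at Y = (5/18, 11/36)
Y = L + t·(V−L) with t = 5/4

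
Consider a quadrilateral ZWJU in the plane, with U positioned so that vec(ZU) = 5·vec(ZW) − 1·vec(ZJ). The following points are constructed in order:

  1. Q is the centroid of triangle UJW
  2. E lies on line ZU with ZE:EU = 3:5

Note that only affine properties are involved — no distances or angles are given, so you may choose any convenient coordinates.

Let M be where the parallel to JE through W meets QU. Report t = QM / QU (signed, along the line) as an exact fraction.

t = -11/18

Set Z = (0, 0), W = (1, 0), J = (0, 1), U = (5, -1); any affine frame gives the same invariant.
1. Q is the centroid of triangle UJW ⇒ Q = (2, 0)
2. E lies on line ZU with ZE:EU = 3:5 ⇒ E = (15/8, -3/8)
through W parallel to JE: direction (15/8, -11/8); meets QU at M = (1/6, 11/18)
M = Q + t·(U−Q) with t = -11/18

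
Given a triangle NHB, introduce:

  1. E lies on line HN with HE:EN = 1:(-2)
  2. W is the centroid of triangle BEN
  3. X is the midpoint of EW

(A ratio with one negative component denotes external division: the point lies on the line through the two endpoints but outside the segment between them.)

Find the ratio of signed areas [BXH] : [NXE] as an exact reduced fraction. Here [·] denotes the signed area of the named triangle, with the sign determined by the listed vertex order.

Set N = (0, 0), H = (1, 0), B = (0, 1); any affine frame gives the same invariant.
1. E lies on line HN with HE:EN = 1:(-2) ⇒ E = (2, 0)
2. W is the centroid of triangle BEN ⇒ W = (2/3, 1/3)
3. X is the midpoint of EW ⇒ X = (4/3, 1/6)
2·[BXH] = -1/2, 2·[NXE] = -1/3
[BXH]:[NXE] = -1/2:-1/3 = 3/2

[BXH]:[NXE] = 3/2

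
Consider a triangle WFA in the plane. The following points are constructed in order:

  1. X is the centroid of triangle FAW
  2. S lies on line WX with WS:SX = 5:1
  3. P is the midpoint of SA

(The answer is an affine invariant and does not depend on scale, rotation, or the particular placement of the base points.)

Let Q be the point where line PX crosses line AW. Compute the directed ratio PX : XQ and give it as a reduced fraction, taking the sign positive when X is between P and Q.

Assign W = (0, 0), F = (1, 0), A = (0, 1) — the answer is frame-independent, so this choice is without loss of generality.
1. X is the centroid of triangle FAW ⇒ X = (1/3, 1/3)
2. S lies on line WX with WS:SX = 5:1 ⇒ S = (5/18, 5/18)
3. P is the midpoint of SA ⇒ P = (5/36, 23/36)
line PX meets AW at Q = (0, 6/7)
X = P + t·(Q−P) with t = -7/5, so PX:XQ = -7/5:12/5

PX:XQ = -7/12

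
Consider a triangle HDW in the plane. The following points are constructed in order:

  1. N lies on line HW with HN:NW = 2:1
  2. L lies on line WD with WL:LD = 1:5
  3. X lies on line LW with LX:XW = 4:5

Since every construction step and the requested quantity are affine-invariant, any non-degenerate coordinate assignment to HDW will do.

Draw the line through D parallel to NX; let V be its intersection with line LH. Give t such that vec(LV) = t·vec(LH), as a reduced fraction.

t = 15/2

Set H = (0, 0), D = (1, 0), W = (0, 1); any affine frame gives the same invariant.
1. N lies on line HW with HN:NW = 2:1 ⇒ N = (0, 2/3)
2. L lies on line WD with WL:LD = 1:5 ⇒ L = (1/6, 5/6)
3. X lies on line LW with LX:XW = 4:5 ⇒ X = (5/54, 49/54)
through D parallel to NX: direction (5/54, 13/54); meets LH at V = (-13/12, -65/12)
V = L + t·(H−L) with t = 15/2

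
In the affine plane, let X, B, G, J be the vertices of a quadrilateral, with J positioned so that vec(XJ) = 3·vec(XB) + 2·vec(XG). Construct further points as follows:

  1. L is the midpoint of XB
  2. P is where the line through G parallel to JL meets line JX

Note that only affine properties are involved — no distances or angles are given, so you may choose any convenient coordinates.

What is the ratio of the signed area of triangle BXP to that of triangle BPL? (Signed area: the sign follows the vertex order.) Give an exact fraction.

Work in coordinates with X = (0, 0), B = (1, 0), G = (0, 1), J = (3, 2).
1. L is the midpoint of XB ⇒ L = (1/2, 0)
2. P is where the line through G parallel to JL meets line JX ⇒ P = (-15/2, -5)
2·[BXP] = 5, 2·[BPL] = -5/2
[BXP]:[BPL] = 5:-5/2 = -2

[BXP]:[BPL] = -2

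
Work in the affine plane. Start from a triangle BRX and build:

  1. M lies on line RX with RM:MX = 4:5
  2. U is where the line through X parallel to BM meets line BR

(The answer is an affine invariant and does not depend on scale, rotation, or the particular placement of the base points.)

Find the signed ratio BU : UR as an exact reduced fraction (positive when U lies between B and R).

BU:UR = -5/9

Choose coordinates B = (0, 0), R = (1, 0), X = (0, 1).
1. M lies on line RX with RM:MX = 4:5 ⇒ M = (5/9, 4/9)
2. U is where the line through X parallel to BM meets line BR ⇒ U = (-5/4, 0)
U = B + t·(R−B) with t = -5/4, so BU:UR = t:(1−t) = -5/4:9/4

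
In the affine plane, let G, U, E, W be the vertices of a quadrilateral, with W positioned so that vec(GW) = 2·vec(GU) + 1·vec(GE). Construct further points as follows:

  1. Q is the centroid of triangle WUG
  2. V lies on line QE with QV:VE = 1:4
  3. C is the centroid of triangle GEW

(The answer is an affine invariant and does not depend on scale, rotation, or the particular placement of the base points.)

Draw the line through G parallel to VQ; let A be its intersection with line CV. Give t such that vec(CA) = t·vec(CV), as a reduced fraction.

Set G = (0, 0), U = (1, 0), E = (0, 1), W = (2, 1); any affine frame gives the same invariant.
1. Q is the centroid of triangle WUG ⇒ Q = (1, 1/3)
2. V lies on line QE with QV:VE = 1:4 ⇒ V = (4/5, 7/15)
3. C is the centroid of triangle GEW ⇒ C = (2/3, 2/3)
through G parallel to VQ: direction (1/5, -2/15); meets CV at A = (2, -4/3)
A = C + t·(V−C) with t = 10

t = 10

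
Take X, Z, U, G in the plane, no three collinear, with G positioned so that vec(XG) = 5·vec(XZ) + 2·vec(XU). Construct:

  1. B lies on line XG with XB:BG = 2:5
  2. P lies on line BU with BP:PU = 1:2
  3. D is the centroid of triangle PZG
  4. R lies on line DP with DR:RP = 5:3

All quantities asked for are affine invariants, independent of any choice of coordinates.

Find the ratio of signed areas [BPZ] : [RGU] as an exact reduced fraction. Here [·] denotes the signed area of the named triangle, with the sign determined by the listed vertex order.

[BPZ]:[RGU] = 28/213

Choose coordinates X = (0, 0), Z = (1, 0), U = (0, 1), G = (5, 2).
1. B lies on line XG with XB:BG = 2:5 ⇒ B = (10/7, 4/7)
2. P lies on line BU with BP:PU = 1:2 ⇒ P = (20/21, 5/7)
3. D is the centroid of triangle PZG ⇒ D = (146/63, 19/21)
4. R lies on line DP with DR:RP = 5:3 ⇒ R = (41/28, 11/14)
2·[BPZ] = 1/3, 2·[RGU] = 71/28
[BPZ]:[RGU] = 1/3:71/28 = 28/213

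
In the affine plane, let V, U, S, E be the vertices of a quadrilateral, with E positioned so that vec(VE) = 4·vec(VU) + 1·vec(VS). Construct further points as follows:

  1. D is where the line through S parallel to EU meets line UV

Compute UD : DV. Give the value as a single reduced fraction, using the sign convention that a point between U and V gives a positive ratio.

Set V = (0, 0), U = (1, 0), S = (0, 1), E = (4, 1); any affine frame gives the same invariant.
1. D is where the line through S parallel to EU meets line UV ⇒ D = (-3, 0)
D = U + t·(V−U) with t = 4, so UD:DV = t:(1−t) = 4:-3

UD:DV = -4/3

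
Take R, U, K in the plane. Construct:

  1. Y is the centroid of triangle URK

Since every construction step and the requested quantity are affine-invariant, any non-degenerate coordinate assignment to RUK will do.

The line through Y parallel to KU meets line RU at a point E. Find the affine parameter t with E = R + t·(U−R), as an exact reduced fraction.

t = 2/3

Work in coordinates with R = (0, 0), U = (1, 0), K = (0, 1).
1. Y is the centroid of triangle URK ⇒ Y = (1/3, 1/3)
through Y parallel to KU: direction (1, -1); meets RU at E = (2/3, 0)
E = R + t·(U−R) with t = 2/3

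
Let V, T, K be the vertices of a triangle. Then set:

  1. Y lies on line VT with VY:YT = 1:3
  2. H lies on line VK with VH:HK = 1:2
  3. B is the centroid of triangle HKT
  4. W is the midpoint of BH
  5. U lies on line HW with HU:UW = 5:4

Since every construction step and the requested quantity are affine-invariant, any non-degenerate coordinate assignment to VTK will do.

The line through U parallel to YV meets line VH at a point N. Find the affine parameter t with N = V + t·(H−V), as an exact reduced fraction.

t = 59/54

Choose coordinates V = (0, 0), T = (1, 0), K = (0, 1).
1. Y lies on line VT with VY:YT = 1:3 ⇒ Y = (1/4, 0)
2. H lies on line VK with VH:HK = 1:2 ⇒ H = (0, 1/3)
3. B is the centroid of triangle HKT ⇒ B = (1/3, 4/9)
4. W is the midpoint of BH ⇒ W = (1/6, 7/18)
5. U lies on line HW with HU:UW = 5:4 ⇒ U = (5/54, 59/162)
through U parallel to YV: direction (-1/4, 0); meets VH at N = (0, 59/162)
N = V + t·(H−V) with t = 59/54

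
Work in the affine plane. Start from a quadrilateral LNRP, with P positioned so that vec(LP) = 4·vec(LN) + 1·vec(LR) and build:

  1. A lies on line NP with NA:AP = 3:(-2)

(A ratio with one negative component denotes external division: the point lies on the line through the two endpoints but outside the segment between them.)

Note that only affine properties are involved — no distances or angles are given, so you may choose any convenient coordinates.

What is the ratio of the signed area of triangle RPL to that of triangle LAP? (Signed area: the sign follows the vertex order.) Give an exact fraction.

Choose coordinates L = (0, 0), N = (1, 0), R = (0, 1), P = (4, 1).
1. A lies on line NP with NA:AP = 3:(-2) ⇒ A = (10, 3)
2·[RPL] = -4, 2·[LAP] = -2
[RPL]:[LAP] = -4:-2 = 2

[RPL]:[LAP] = 2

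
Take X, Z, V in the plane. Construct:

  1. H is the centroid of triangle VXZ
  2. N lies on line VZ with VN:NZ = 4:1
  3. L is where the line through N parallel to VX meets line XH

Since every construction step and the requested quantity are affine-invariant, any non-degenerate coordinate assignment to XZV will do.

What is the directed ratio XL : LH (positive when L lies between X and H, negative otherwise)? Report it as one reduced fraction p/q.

XL:LH = -12/7

Assign X = (0, 0), Z = (1, 0), V = (0, 1) — the answer is frame-independent, so this choice is without loss of generality.
1. H is the centroid of triangle VXZ ⇒ H = (1/3, 1/3)
2. N lies on line VZ with VN:NZ = 4:1 ⇒ N = (4/5, 1/5)
3. L is where the line through N parallel to VX meets line XH ⇒ L = (4/5, 4/5)
L = X + t·(H−X) with t = 12/5, so XL:LH = t:(1−t) = 12/5:-7/5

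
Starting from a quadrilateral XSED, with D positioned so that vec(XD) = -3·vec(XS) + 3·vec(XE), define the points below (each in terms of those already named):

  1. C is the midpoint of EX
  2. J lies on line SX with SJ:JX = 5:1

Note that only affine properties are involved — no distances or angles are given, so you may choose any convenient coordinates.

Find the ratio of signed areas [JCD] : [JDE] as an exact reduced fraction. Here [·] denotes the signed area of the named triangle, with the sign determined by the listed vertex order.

Set X = (0, 0), S = (1, 0), E = (0, 1), D = (-3, 3); any affine frame gives the same invariant.
1. C is the midpoint of EX ⇒ C = (0, 1/2)
2. J lies on line SX with SJ:JX = 5:1 ⇒ J = (1/6, 0)
2·[JCD] = 13/12, 2·[JDE] = -8/3
[JCD]:[JDE] = 13/12:-8/3 = -13/32

[JCD]:[JDE] = -13/32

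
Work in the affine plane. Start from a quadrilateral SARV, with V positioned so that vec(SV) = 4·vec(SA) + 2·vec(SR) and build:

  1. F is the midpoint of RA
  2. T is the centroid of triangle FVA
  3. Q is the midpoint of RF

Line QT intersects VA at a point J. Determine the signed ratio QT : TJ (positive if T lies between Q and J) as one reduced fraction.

Choose coordinates S = (0, 0), A = (1, 0), R = (0, 1), V = (4, 2).
1. F is the midpoint of RA ⇒ F = (1/2, 1/2)
2. T is the centroid of triangle FVA ⇒ T = (11/6, 5/6)
3. Q is the midpoint of RF ⇒ Q = (1/4, 3/4)
line QT meets VA at J = (16/7, 6/7)
T = Q + t·(J−Q) with t = 7/9, so QT:TJ = 7/9:2/9

QT:TJ = 7/2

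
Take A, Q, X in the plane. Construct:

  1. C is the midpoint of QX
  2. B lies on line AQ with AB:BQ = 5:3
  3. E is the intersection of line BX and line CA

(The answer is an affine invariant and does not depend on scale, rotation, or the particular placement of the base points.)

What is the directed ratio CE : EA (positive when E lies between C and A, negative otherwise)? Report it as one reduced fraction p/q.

CE:EA = 3/10

Set A = (0, 0), Q = (1, 0), X = (0, 1); any affine frame gives the same invariant.
1. C is the midpoint of QX ⇒ C = (1/2, 1/2)
2. B lies on line AQ with AB:BQ = 5:3 ⇒ B = (5/8, 0)
3. E is the intersection of line BX and line CA ⇒ E = (5/13, 5/13)
E = C + t·(A−C) with t = 3/13, so CE:EA = t:(1−t) = 3/13:10/13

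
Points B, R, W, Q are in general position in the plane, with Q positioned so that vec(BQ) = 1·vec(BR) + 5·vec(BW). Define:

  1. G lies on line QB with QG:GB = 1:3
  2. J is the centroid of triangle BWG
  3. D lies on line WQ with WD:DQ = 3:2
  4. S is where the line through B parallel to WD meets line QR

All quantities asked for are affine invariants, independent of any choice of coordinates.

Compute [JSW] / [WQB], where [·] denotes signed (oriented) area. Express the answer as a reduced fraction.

Set B = (0, 0), R = (1, 0), W = (0, 1), Q = (1, 5); any affine frame gives the same invariant.
1. G lies on line QB with QG:GB = 1:3 ⇒ G = (3/4, 15/4)
2. J is the centroid of triangle BWG ⇒ J = (1/4, 19/12)
3. D lies on line WQ with WD:DQ = 3:2 ⇒ D = (3/5, 17/5)
4. S is where the line through B parallel to WD meets line QR ⇒ S = (1, 4)
2·[JSW] = 1/6, 2·[WQB] = -1
[JSW]:[WQB] = 1/6:-1 = -1/6

[JSW]:[WQB] = -1/6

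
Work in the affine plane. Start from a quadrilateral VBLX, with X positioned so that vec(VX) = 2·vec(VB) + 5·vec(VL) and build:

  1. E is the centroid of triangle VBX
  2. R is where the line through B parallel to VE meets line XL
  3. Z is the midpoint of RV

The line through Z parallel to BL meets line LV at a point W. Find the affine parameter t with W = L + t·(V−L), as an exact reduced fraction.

t = 25/2

Choose coordinates V = (0, 0), B = (1, 0), L = (0, 1), X = (2, 5).
1. E is the centroid of triangle VBX ⇒ E = (1, 5/3)
2. R is where the line through B parallel to VE meets line XL ⇒ R = (-8, -15)
3. Z is the midpoint of RV ⇒ Z = (-4, -15/2)
through Z parallel to BL: direction (-1, 1); meets LV at W = (0, -23/2)
W = L + t·(V−L) with t = 25/2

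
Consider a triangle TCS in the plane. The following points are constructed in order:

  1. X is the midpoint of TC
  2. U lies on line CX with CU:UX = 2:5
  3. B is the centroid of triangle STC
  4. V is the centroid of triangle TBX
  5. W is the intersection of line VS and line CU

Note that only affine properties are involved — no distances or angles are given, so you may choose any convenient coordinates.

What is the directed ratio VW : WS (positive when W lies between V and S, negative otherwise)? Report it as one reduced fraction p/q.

Assign T = (0, 0), C = (1, 0), S = (0, 1) — the answer is frame-independent, so this choice is without loss of generality.
1. X is the midpoint of TC ⇒ X = (1/2, 0)
2. U lies on line CX with CU:UX = 2:5 ⇒ U = (6/7, 0)
3. B is the centroid of triangle STC ⇒ B = (1/3, 1/3)
4. V is the centroid of triangle TBX ⇒ V = (5/18, 1/9)
5. W is the intersection of line VS and line CU ⇒ W = (5/16, 0)
W = V + t·(S−V) with t = -1/8, so VW:WS = t:(1−t) = -1/8:9/8

VW:WS = -1/9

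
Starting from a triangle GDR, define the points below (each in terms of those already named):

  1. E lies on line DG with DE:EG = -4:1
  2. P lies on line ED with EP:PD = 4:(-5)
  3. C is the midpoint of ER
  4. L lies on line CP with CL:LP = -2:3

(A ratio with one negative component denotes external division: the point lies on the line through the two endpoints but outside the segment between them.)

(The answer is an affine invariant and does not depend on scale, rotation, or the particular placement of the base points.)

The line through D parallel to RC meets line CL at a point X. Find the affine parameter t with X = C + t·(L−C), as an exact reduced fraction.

t = 1/8

Assign G = (0, 0), D = (1, 0), R = (0, 1) — the answer is frame-independent, so this choice is without loss of generality.
1. E lies on line DG with DE:EG = -4:1 ⇒ E = (-1/3, 0)
2. P lies on line ED with EP:PD = 4:(-5) ⇒ P = (-17/3, 0)
3. C is the midpoint of ER ⇒ C = (-1/6, 1/2)
4. L lies on line CP with CL:LP = -2:3 ⇒ L = (65/6, 3/2)
through D parallel to RC: direction (-1/6, -1/2); meets CL at X = (29/24, 5/8)
X = C + t·(L−C) with t = 1/8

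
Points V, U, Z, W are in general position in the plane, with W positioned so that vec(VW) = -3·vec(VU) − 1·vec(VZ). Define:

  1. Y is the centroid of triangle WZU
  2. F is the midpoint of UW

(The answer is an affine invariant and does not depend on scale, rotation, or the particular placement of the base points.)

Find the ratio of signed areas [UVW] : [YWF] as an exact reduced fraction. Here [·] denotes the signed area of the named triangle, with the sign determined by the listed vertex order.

Choose coordinates V = (0, 0), U = (1, 0), Z = (0, 1), W = (-3, -1).
1. Y is the centroid of triangle WZU ⇒ Y = (-2/3, 0)
2. F is the midpoint of UW ⇒ F = (-1, -1/2)
2·[UVW] = 1, 2·[YWF] = 5/6
[UVW]:[YWF] = 1:5/6 = 6/5

[UVW]:[YWF] = 6/5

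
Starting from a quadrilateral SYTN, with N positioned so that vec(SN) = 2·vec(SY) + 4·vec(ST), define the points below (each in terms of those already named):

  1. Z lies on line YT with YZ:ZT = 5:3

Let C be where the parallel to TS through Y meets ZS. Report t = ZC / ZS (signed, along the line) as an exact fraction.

Work in coordinates with S = (0, 0), Y = (1, 0), T = (0, 1), N = (2, 4).
1. Z lies on line YT with YZ:ZT = 5:3 ⇒ Z = (3/8, 5/8)
through Y parallel to TS: direction (0, -1); meets ZS at C = (1, 5/3)
C = Z + t·(S−Z) with t = -5/3

t = -5/3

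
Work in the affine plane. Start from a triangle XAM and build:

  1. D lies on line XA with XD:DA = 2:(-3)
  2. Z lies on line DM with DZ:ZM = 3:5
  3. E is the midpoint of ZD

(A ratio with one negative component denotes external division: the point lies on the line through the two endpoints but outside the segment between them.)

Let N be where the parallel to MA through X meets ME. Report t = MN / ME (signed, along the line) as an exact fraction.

Set X = (0, 0), A = (1, 0), M = (0, 1); any affine frame gives the same invariant.
1. D lies on line XA with XD:DA = 2:(-3) ⇒ D = (-2, 0)
2. Z lies on line DM with DZ:ZM = 3:5 ⇒ Z = (-5/4, 3/8)
3. E is the midpoint of ZD ⇒ E = (-13/8, 3/16)
through X parallel to MA: direction (1, -1); meets ME at N = (-2/3, 2/3)
N = M + t·(E−M) with t = 16/39

t = 16/39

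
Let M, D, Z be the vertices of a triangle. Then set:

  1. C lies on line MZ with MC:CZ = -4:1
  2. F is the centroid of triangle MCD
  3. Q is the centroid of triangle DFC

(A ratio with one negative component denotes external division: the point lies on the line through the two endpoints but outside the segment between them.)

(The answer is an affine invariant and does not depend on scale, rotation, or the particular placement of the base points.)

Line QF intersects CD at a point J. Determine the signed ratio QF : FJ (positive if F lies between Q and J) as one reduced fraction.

QF:FJ = -2/3

Set M = (0, 0), D = (1, 0), Z = (0, 1); any affine frame gives the same invariant.
1. C lies on line MZ with MC:CZ = -4:1 ⇒ C = (0, 4/3)
2. F is the centroid of triangle MCD ⇒ F = (1/3, 4/9)
3. Q is the centroid of triangle DFC ⇒ Q = (4/9, 16/27)
line QF meets CD at J = (1/2, 2/3)
F = Q + t·(J−Q) with t = -2, so QF:FJ = -2:3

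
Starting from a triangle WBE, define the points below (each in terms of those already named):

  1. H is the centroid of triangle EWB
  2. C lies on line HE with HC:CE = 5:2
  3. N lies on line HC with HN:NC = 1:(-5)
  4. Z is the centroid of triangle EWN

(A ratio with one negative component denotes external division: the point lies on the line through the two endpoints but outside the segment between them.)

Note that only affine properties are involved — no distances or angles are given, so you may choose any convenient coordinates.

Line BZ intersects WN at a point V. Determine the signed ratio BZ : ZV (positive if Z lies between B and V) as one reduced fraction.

Choose coordinates W = (0, 0), B = (1, 0), E = (0, 1).
1. H is the centroid of triangle EWB ⇒ H = (1/3, 1/3)
2. C lies on line HE with HC:CE = 5:2 ⇒ C = (2/21, 17/21)
3. N lies on line HC with HN:NC = 1:(-5) ⇒ N = (11/28, 3/14)
4. Z is the centroid of triangle EWN ⇒ Z = (11/84, 17/42)
line BZ meets WN at V = (187/406, 51/203)
Z = B + t·(V−B) with t = 29/18, so BZ:ZV = 29/18:-11/18

BZ:ZV = -29/11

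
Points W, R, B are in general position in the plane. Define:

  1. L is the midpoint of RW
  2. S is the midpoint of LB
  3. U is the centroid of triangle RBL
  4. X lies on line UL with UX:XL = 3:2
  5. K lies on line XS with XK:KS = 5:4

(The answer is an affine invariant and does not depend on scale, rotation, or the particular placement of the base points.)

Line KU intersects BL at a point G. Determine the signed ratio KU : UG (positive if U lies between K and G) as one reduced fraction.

KU:UG = -37/45

Set W = (0, 0), R = (1, 0), B = (0, 1); any affine frame gives the same invariant.
1. L is the midpoint of RW ⇒ L = (1/2, 0)
2. S is the midpoint of LB ⇒ S = (1/4, 1/2)
3. U is the centroid of triangle RBL ⇒ U = (1/2, 1/3)
4. X lies on line UL with UX:XL = 3:2 ⇒ X = (1/2, 2/15)
5. K lies on line XS with XK:KS = 5:4 ⇒ K = (13/36, 91/270)
line KU meets BL at G = (49/148, 25/74)
U = K + t·(G−K) with t = -37/8, so KU:UG = -37/8:45/8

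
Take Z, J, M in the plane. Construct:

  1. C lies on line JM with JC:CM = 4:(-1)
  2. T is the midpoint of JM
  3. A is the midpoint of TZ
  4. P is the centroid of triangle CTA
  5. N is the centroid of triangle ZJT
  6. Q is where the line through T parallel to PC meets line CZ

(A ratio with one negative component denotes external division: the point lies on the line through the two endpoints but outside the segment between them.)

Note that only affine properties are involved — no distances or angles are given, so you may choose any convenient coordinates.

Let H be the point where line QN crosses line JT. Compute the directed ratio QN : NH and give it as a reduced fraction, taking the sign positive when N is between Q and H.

Work in coordinates with Z = (0, 0), J = (1, 0), M = (0, 1).
1. C lies on line JM with JC:CM = 4:(-1) ⇒ C = (-1/3, 4/3)
2. T is the midpoint of JM ⇒ T = (1/2, 1/2)
3. A is the midpoint of TZ ⇒ A = (1/4, 1/4)
4. P is the centroid of triangle CTA ⇒ P = (5/36, 25/36)
5. N is the centroid of triangle ZJT ⇒ N = (1/2, 1/6)
6. Q is where the line through T parallel to PC meets line CZ ⇒ Q = (-4/9, 16/9)
line QN meets JT at H = (1/36, 35/36)
N = Q + t·(H−Q) with t = 2, so QN:NH = 2:-1

QN:NH = -2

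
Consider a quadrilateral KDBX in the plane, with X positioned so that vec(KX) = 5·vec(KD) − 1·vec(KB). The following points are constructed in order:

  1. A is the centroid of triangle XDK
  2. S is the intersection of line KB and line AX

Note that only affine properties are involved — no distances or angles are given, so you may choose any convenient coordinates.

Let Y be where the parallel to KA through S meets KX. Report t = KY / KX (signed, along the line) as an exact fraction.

Work in coordinates with K = (0, 0), D = (1, 0), B = (0, 1), X = (5, -1).
1. A is the centroid of triangle XDK ⇒ A = (2, -1/3)
2. S is the intersection of line KB and line AX ⇒ S = (0, 1/9)
through S parallel to KA: direction (2, -1/3); meets KX at Y = (-10/3, 2/3)
Y = K + t·(X−K) with t = -2/3

t = -2/3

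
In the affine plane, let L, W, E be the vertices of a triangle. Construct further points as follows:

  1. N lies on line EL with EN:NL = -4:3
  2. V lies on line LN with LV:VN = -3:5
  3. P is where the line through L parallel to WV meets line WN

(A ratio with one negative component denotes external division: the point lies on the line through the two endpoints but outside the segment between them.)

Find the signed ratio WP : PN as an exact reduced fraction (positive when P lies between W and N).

WP:PN = 3/2

Assign L = (0, 0), W = (1, 0), E = (0, 1) — the answer is frame-independent, so this choice is without loss of generality.
1. N lies on line EL with EN:NL = -4:3 ⇒ N = (0, -3)
2. V lies on line LN with LV:VN = -3:5 ⇒ V = (0, 9/2)
3. P is where the line through L parallel to WV meets line WN ⇒ P = (2/5, -9/5)
P = W + t·(N−W) with t = 3/5, so WP:PN = t:(1−t) = 3/5:2/5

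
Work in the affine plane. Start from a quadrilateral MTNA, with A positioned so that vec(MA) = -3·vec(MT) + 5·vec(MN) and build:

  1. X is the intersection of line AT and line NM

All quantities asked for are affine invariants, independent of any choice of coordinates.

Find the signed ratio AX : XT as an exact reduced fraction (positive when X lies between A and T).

Set M = (0, 0), T = (1, 0), N = (0, 1), A = (-3, 5); any affine frame gives the same invariant.
1. X is the intersection of line AT and line NM ⇒ X = (0, 5/4)
X = A + t·(T−A) with t = 3/4, so AX:XT = t:(1−t) = 3/4:1/4

AX:XT = 3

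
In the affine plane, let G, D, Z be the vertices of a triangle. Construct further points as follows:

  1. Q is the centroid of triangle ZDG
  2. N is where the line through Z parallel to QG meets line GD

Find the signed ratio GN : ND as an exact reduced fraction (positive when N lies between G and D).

GN:ND = -1/2

Choose coordinates G = (0, 0), D = (1, 0), Z = (0, 1).
1. Q is the centroid of triangle ZDG ⇒ Q = (1/3, 1/3)
2. N is where the line through Z parallel to QG meets line GD ⇒ N = (-1, 0)
N = G + t·(D−G) with t = -1, so GN:ND = t:(1−t) = -1:2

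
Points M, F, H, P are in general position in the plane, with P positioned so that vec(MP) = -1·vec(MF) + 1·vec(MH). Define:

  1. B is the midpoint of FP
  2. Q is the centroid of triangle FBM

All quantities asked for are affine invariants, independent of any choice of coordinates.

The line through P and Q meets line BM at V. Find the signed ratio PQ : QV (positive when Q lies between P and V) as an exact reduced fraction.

Choose coordinates M = (0, 0), F = (1, 0), H = (0, 1), P = (-1, 1).
1. B is the midpoint of FP ⇒ B = (0, 1/2)
2. Q is the centroid of triangle FBM ⇒ Q = (1/3, 1/6)
line PQ meets BM at V = (0, 3/8)
Q = P + t·(V−P) with t = 4/3, so PQ:QV = 4/3:-1/3

PQ:QV = -4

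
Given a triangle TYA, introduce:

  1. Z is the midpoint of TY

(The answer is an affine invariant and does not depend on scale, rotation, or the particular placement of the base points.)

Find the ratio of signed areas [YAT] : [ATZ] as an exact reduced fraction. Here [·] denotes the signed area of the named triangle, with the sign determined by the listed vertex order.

[YAT]:[ATZ] = 2

Choose coordinates T = (0, 0), Y = (1, 0), A = (0, 1).
1. Z is the midpoint of TY ⇒ Z = (1/2, 0)
2·[YAT] = 1, 2·[ATZ] = 1/2
[YAT]:[ATZ] = 1:1/2 = 2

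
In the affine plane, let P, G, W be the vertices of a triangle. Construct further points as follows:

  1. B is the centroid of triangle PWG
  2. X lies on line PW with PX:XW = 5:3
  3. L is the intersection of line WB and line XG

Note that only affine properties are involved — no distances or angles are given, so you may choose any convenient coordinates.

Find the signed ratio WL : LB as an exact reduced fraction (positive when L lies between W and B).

Work in coordinates with P = (0, 0), G = (1, 0), W = (0, 1).
1. B is the centroid of triangle PWG ⇒ B = (1/3, 1/3)
2. X lies on line PW with PX:XW = 5:3 ⇒ X = (0, 5/8)
3. L is the intersection of line WB and line XG ⇒ L = (3/11, 5/11)
L = W + t·(B−W) with t = 9/11, so WL:LB = t:(1−t) = 9/11:2/11

WL:LB = 9/2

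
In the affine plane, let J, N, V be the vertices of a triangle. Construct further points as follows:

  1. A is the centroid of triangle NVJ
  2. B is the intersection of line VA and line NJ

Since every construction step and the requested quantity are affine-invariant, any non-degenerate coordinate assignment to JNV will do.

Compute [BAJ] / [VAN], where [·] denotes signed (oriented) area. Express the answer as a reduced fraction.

Work in coordinates with J = (0, 0), N = (1, 0), V = (0, 1).
1. A is the centroid of triangle NVJ ⇒ A = (1/3, 1/3)
2. B is the intersection of line VA and line NJ ⇒ B = (1/2, 0)
2·[BAJ] = 1/6, 2·[VAN] = 1/3
[BAJ]:[VAN] = 1/6:1/3 = 1/2

[BAJ]:[VAN] = 1/2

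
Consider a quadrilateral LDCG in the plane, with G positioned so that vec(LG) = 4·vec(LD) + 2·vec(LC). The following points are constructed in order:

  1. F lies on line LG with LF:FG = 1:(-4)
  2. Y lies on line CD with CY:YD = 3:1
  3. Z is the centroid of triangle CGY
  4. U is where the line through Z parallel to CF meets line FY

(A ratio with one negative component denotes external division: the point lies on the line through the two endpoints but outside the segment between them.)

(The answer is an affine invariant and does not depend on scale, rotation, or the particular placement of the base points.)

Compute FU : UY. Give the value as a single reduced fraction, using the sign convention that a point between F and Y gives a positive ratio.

Work in coordinates with L = (0, 0), D = (1, 0), C = (0, 1), G = (4, 2).
1. F lies on line LG with LF:FG = 1:(-4) ⇒ F = (-4/3, -2/3)
2. Y lies on line CD with CY:YD = 3:1 ⇒ Y = (3/4, 1/4)
3. Z is the centroid of triangle CGY ⇒ Z = (19/12, 13/12)
4. U is where the line through Z parallel to CF meets line FY ⇒ U = (979/972, 353/972)
U = F + t·(Y−F) with t = 91/81, so FU:UY = t:(1−t) = 91/81:-10/81

FU:UY = -91/10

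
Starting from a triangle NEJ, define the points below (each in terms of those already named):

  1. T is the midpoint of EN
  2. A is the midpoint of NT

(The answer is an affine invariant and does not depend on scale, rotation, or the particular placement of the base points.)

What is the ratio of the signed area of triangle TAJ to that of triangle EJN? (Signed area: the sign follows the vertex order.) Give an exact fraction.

Work in coordinates with N = (0, 0), E = (1, 0), J = (0, 1).
1. T is the midpoint of EN ⇒ T = (1/2, 0)
2. A is the midpoint of NT ⇒ A = (1/4, 0)
2·[TAJ] = -1/4, 2·[EJN] = 1
[TAJ]:[EJN] = -1/4:1 = -1/4

[TAJ]:[EJN] = -1/4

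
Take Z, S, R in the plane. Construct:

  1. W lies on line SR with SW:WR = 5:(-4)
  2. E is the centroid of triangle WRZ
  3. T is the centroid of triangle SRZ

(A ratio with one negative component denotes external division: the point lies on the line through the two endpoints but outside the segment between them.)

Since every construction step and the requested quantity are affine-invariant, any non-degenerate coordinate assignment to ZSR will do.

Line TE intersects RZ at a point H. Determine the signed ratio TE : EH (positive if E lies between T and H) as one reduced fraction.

Set Z = (0, 0), S = (1, 0), R = (0, 1); any affine frame gives the same invariant.
1. W lies on line SR with SW:WR = 5:(-4) ⇒ W = (-4, 5)
2. E is the centroid of triangle WRZ ⇒ E = (-4/3, 2)
3. T is the centroid of triangle SRZ ⇒ T = (1/3, 1/3)
line TE meets RZ at H = (0, 2/3)
E = T + t·(H−T) with t = 5, so TE:EH = 5:-4

TE:EH = -5/4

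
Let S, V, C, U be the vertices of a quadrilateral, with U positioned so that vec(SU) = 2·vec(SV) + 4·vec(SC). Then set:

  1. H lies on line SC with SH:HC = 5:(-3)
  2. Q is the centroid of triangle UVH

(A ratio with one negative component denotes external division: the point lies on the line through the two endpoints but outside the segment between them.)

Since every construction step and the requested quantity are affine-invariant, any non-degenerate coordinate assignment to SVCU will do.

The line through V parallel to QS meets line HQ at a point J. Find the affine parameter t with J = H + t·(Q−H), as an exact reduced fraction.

t = 28/15

Choose coordinates S = (0, 0), V = (1, 0), C = (0, 1), U = (2, 4).
1. H lies on line SC with SH:HC = 5:(-3) ⇒ H = (0, 5/2)
2. Q is the centroid of triangle UVH ⇒ Q = (1, 13/6)
through V parallel to QS: direction (-1, -13/6); meets HQ at J = (28/15, 169/90)
J = H + t·(Q−H) with t = 28/15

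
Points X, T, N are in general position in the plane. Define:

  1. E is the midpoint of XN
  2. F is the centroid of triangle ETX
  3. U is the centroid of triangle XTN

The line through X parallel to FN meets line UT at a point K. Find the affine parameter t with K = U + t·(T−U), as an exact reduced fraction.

t = -7/8

Set X = (0, 0), T = (1, 0), N = (0, 1); any affine frame gives the same invariant.
1. E is the midpoint of XN ⇒ E = (0, 1/2)
2. F is the centroid of triangle ETX ⇒ F = (1/3, 1/6)
3. U is the centroid of triangle XTN ⇒ U = (1/3, 1/3)
through X parallel to FN: direction (-1/3, 5/6); meets UT at K = (-1/4, 5/8)
K = U + t·(T−U) with t = -7/8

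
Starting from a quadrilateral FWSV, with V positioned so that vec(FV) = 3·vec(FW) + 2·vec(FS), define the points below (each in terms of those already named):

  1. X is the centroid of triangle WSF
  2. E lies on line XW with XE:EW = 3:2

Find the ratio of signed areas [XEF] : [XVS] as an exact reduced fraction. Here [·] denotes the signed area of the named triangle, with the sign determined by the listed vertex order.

Assign F = (0, 0), W = (1, 0), S = (0, 1), V = (3, 2) — the answer is frame-independent, so this choice is without loss of generality.
1. X is the centroid of triangle WSF ⇒ X = (1/3, 1/3)
2. E lies on line XW with XE:EW = 3:2 ⇒ E = (11/15, 2/15)
2·[XEF] = -1/5, 2·[XVS] = 7/3
[XEF]:[XVS] = -1/5:7/3 = -3/35

[XEF]:[XVS] = -3/35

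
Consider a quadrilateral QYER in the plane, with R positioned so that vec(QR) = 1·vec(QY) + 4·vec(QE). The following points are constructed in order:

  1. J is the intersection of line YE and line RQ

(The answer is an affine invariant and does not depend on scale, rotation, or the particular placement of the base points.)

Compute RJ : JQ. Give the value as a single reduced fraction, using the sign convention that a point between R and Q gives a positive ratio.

RJ:JQ = 4

Work in coordinates with Q = (0, 0), Y = (1, 0), E = (0, 1), R = (1, 4).
1. J is the intersection of line YE and line RQ ⇒ J = (1/5, 4/5)
J = R + t·(Q−R) with t = 4/5, so RJ:JQ = t:(1−t) = 4/5:1/5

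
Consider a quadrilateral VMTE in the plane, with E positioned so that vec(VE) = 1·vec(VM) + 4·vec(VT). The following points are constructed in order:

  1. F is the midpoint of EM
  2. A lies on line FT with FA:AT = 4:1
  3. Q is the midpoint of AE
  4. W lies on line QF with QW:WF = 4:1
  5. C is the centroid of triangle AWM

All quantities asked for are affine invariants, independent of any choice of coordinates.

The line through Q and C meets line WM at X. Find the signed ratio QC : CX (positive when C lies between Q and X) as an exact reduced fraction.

QC:CX = 1/5

Assign V = (0, 0), M = (1, 0), T = (0, 1), E = (1, 4) — the answer is frame-independent, so this choice is without loss of generality.
1. F is the midpoint of EM ⇒ F = (1, 2)
2. A lies on line FT with FA:AT = 4:1 ⇒ A = (1/5, 6/5)
3. Q is the midpoint of AE ⇒ Q = (3/5, 13/5)
4. W lies on line QF with QW:WF = 4:1 ⇒ W = (23/25, 53/25)
5. C is the centroid of triangle AWM ⇒ C = (53/75, 83/75)
line QC meets WM at X = (31/25, -159/25)
C = Q + t·(X−Q) with t = 1/6, so QC:CX = 1/6:5/6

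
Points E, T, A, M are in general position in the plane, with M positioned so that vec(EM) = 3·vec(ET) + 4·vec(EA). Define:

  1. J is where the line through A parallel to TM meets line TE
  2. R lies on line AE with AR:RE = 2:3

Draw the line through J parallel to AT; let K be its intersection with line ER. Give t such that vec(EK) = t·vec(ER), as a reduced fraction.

Work in coordinates with E = (0, 0), T = (1, 0), A = (0, 1), M = (3, 4).
1. J is where the line through A parallel to TM meets line TE ⇒ J = (-1/2, 0)
2. R lies on line AE with AR:RE = 2:3 ⇒ R = (0, 3/5)
through J parallel to AT: direction (1, -1); meets ER at K = (0, -1/2)
K = E + t·(R−E) with t = -5/6

t = -5/6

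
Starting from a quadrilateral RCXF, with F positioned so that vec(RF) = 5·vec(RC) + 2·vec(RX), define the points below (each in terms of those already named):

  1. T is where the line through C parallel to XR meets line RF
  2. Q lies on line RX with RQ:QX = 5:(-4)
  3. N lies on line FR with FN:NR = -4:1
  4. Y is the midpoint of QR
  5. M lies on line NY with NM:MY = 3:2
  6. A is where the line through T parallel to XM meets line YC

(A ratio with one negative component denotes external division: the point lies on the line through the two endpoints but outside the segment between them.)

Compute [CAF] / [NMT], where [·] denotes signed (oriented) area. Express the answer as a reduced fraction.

[CAF]:[NMT] = 24/43

Set R = (0, 0), C = (1, 0), X = (0, 1), F = (5, 2); any affine frame gives the same invariant.
1. T is where the line through C parallel to XR meets line RF ⇒ T = (1, 2/5)
2. Q lies on line RX with RQ:QX = 5:(-4) ⇒ Q = (0, 5)
3. N lies on line FR with FN:NR = -4:1 ⇒ N = (-5/3, -2/3)
4. Y is the midpoint of QR ⇒ Y = (0, 5/2)
5. M lies on line NY with NM:MY = 3:2 ⇒ M = (-2/3, 37/30)
6. A is where the line through T parallel to XM meets line YC ⇒ A = (35/43, 20/43)
2·[CAF] = -96/43, 2·[NMT] = -4
[CAF]:[NMT] = -96/43:-4 = 24/43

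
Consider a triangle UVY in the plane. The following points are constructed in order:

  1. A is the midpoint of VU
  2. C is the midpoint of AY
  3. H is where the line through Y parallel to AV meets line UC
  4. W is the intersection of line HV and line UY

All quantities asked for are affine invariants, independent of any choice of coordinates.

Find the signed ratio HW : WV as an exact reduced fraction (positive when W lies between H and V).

Set U = (0, 0), V = (1, 0), Y = (0, 1); any affine frame gives the same invariant.
1. A is the midpoint of VU ⇒ A = (1/2, 0)
2. C is the midpoint of AY ⇒ C = (1/4, 1/2)
3. H is where the line through Y parallel to AV meets line UC ⇒ H = (1/2, 1)
4. W is the intersection of line HV and line UY ⇒ W = (0, 2)
W = H + t·(V−H) with t = -1, so HW:WV = t:(1−t) = -1:2

HW:WV = -1/2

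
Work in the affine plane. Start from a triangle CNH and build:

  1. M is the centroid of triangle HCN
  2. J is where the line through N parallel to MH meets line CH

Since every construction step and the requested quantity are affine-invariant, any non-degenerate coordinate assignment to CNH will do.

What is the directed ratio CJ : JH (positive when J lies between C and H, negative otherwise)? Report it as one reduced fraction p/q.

Work in coordinates with C = (0, 0), N = (1, 0), H = (0, 1).
1. M is the centroid of triangle HCN ⇒ M = (1/3, 1/3)
2. J is where the line through N parallel to MH meets line CH ⇒ J = (0, 2)
J = C + t·(H−C) with t = 2, so CJ:JH = t:(1−t) = 2:-1

CJ:JH = -2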